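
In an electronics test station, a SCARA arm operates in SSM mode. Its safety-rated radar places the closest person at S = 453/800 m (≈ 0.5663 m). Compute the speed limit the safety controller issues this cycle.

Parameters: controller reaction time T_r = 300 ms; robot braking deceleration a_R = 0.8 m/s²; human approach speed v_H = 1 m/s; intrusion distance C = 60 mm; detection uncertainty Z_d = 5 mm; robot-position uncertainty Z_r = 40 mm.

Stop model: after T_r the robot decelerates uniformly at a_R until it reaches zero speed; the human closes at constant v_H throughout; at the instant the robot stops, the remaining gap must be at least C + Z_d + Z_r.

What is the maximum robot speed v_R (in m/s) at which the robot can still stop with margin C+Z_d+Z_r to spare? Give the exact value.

quadratic (5/8)·v² + (31/20)·v + (-129/800) = 0
  disc = (31/20)² − 4·(5/8)·(-129/800) = 4489/1600 ; √disc = 67/40
  v_R = (−(31/20) + 67/40) / (2·(5/8)) = 1/10 m/s
check:
stop time T_s = (1/10)/(4/5) = 0.1250 s
robot in T_r: 0.1000·0.3000 = 0.0300 m
braking distance = 0.1000²/(2·0.8000) = 0.0063 m
human over T_r+T_s: 1.0000·(0.3000+0.1250) = 0.4250 m
C+Z_d+Z_r = 0.0600+0.0050+0.0400 = 0.1050 m
sum ≈ 0.0300+0.0063+0.4250+0.1050 ≈ 0.5663 m = S ✓

v_R_max = 1/10 m/s = 0.1000 m/s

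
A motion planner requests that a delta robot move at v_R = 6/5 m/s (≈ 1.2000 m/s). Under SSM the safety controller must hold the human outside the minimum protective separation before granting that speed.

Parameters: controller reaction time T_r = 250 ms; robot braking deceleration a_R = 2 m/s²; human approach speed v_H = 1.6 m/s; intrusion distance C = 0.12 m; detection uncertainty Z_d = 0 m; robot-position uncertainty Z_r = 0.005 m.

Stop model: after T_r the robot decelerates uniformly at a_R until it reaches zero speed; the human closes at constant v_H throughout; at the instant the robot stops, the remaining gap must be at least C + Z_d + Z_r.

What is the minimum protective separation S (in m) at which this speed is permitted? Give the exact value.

stop time T_s = (6/5)/2 = 0.6000 s
robot covers v_R·T_r = 1.2000·0.2500 = 0.3000 m before braking
robot under decel: 1.2000²/(2·2.0000) = 0.3600 m
human over T_r+T_s: 1.6000·(0.2500+0.6000) = 1.3600 m
C+Z_d+Z_r = 0.1200+0.0000+0.0050 = 0.1250 m
S_min ≈ 0.3000+0.3600+1.3600+0.1250  ⇒  S_min = 429/200 m

S_min = 429/200 m = 2.1450 m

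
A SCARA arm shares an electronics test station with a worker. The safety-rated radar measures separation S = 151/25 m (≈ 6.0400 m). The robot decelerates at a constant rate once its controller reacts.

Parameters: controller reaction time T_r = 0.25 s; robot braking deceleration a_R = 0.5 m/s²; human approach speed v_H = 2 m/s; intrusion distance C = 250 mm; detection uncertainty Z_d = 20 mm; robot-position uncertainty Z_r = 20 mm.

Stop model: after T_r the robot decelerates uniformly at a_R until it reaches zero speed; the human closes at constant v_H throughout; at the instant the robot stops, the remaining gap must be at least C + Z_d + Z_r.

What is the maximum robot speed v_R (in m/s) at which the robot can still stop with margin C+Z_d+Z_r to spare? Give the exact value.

v_R_max = 1 m/s = 1.0000 m/s

collect terms ⇒ (1)·v_R² + (17/4)·v_R + (-21/4) = 0
  disc = (17/4)² − 4·(1)·(-21/4) = 625/16 ; √disc = 25/4
  v_R = (−(17/4) + 25/4) / (2·(1)) = 1 m/s
check:
stop time T_s = 1/(1/2) = 2.0000 s
robot covers v_R·T_r = 1.0000·0.2500 = 0.2500 m before braking
robot under decel: 1.0000²/(2·0.5000) = 1.0000 m
person approaches 2.0000·(0.2500+2.0000) = 4.5000 m
residual clearance needed = 0.2500+0.0200+0.0200 = 0.2900 m
sum ≈ 0.2500+1.0000+4.5000+0.2900 ≈ 6.0400 m = S ✓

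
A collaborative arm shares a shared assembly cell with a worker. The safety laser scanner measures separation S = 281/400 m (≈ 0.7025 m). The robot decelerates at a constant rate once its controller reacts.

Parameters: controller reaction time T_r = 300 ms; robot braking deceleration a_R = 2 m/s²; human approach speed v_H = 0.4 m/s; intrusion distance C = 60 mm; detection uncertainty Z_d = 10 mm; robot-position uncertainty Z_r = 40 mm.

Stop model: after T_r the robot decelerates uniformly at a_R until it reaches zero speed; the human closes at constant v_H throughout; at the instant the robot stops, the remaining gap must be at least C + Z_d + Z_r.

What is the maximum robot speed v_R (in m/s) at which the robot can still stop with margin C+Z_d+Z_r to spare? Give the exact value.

v_R_max = 7/10 m/s = 0.7000 m/s

at the boundary: (1/4)·v² + (1/2)·v + (-189/400) = 0
  disc = (1/2)² − 4·(1/4)·(-189/400) = 289/400 ; √disc = 17/20
  v_R = (−(1/2) + 17/20) / (2·(1/4)) = 7/10 m/s
check:
braking lasts T_s = (7/10)/2 = 0.3500 s
robot in T_r: 0.7000·0.3000 = 0.2100 m
robot under decel: 0.7000²/(2·2.0000) = 0.1225 m
person approaches 0.4000·(0.3000+0.3500) = 0.2600 m
residual clearance needed = 0.0600+0.0100+0.0400 = 0.1100 m
sum ≈ 0.2100+0.1225+0.2600+0.1100 ≈ 0.7025 m = S ✓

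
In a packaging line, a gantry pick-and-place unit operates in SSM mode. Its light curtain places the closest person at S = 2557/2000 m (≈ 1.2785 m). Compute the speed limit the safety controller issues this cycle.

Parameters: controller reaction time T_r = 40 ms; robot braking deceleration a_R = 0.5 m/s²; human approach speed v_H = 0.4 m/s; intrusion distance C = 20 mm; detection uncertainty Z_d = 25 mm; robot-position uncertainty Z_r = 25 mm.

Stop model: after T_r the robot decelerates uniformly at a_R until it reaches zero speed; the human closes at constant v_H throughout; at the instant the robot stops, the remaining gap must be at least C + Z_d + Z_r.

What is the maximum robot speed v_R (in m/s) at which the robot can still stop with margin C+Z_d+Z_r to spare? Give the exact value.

quadratic (1)·v² + (21/25)·v + (-477/400) = 0
  disc = (21/25)² − 4·(1)·(-477/400) = 13689/2500 ; √disc = 117/50
  v_R = (−(21/25) + 117/50) / (2·(1)) = 3/4 m/s
check:
braking lasts T_s = (3/4)/(1/2) = 1.5000 s
reaction-phase robot travel = 0.7500·0.0400 = 0.0300 m
robot covers 0.7500·1.5000 − ½·0.5000·1.5000² = 0.5625 m while stopping
human over T_r+T_s: 0.4000·(0.0400+1.5000) = 0.6160 m
residual clearance needed = 0.0200+0.0250+0.0250 = 0.0700 m
sum ≈ 0.0300+0.5625+0.6160+0.0700 ≈ 1.2785 m = S ✓

v_R_max = 3/4 m/s = 0.7500 m/s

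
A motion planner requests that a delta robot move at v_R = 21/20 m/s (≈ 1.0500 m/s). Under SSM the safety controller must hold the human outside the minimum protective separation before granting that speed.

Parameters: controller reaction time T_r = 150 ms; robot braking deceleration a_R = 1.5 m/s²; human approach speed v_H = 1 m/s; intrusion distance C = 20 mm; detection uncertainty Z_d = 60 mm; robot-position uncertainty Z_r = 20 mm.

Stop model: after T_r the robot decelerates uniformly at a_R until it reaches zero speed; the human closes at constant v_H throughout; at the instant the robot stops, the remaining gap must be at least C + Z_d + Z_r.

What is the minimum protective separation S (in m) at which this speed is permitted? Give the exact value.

S_min = 59/40 m = 1.4750 m

stop time T_s = (21/20)/(3/2) = 0.7000 s
robot in T_r: 1.0500·0.1500 = 0.1575 m
braking distance = 1.0500²/(2·1.5000) = 0.3675 m
human closes 1.0000·0.8500 = 0.8500 m
residual clearance needed = 0.0200+0.0600+0.0200 = 0.1000 m
S_min ≈ 0.1575+0.3675+0.8500+0.1000  ⇒  S_min = 59/40 m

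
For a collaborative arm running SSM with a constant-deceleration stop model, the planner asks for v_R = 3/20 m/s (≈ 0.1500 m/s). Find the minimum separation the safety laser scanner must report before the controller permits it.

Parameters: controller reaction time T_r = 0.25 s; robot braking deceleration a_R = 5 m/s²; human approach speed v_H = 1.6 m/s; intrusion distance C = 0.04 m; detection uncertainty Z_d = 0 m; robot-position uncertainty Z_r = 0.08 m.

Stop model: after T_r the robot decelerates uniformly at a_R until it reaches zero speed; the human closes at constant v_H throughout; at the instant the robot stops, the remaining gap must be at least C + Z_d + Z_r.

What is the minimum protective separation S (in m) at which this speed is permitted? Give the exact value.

stop time T_s = (3/20)/5 = 0.0300 s
robot covers v_R·T_r = 0.1500·0.2500 = 0.0375 m before braking
braking distance = 0.1500²/(2·5.0000) = 0.0022 m
person approaches 1.6000·(0.2500+0.0300) = 0.4480 m
residual clearance needed = 0.0400+0.0000+0.0800 = 0.1200 m
S_min ≈ 0.0375+0.0022+0.4480+0.1200  ⇒  S_min = 2431/4000 m

S_min = 2431/4000 m = 0.6078 m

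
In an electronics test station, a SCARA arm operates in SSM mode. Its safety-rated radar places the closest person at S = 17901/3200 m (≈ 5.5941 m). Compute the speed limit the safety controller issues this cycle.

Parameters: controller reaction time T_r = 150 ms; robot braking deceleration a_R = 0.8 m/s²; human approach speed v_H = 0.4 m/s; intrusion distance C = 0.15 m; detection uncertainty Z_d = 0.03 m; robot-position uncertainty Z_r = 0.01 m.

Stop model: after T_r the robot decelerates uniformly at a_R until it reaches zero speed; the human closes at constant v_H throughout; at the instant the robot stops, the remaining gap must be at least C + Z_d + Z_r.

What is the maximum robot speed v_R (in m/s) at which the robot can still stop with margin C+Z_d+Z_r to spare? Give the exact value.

v_R_max = 49/20 m/s = 2.4500 m/s

at the boundary: (5/8)·v² + (13/20)·v + (-17101/3200) = 0
  disc = (13/20)² − 4·(5/8)·(-17101/3200) = 88209/6400 ; √disc = 297/80
  v_R = (−(13/20) + 297/80) / (2·(5/8)) = 49/20 m/s
check:
braking lasts T_s = (49/20)/(4/5) = 3.0625 s
reaction-phase robot travel = 2.4500·0.1500 = 0.3675 m
robot covers 2.4500·3.0625 − ½·0.8000·3.0625² = 3.7516 m while stopping
human closes 0.4000·3.2125 = 1.2850 m
C+Z_d+Z_r = 0.1500+0.0300+0.0100 = 0.1900 m
sum ≈ 0.3675+3.7516+1.2850+0.1900 ≈ 5.5941 m = S ✓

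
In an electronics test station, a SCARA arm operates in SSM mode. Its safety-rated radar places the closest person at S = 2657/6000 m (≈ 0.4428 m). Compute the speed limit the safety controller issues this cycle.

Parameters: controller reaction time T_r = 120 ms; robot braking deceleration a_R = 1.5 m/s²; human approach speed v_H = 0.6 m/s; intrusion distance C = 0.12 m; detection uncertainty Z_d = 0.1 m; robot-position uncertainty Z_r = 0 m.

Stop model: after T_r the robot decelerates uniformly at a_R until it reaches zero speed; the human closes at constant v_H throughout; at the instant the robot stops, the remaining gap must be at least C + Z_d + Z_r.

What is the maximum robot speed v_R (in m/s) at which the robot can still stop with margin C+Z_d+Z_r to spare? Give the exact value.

quadratic (1/3)·v² + (13/25)·v + (-181/1200) = 0
  disc = (13/25)² − 4·(1/3)·(-181/1200) = 10609/22500 ; √disc = 103/150
  v_R = (−(13/25) + 103/150) / (2·(1/3)) = 1/4 m/s
check:
braking lasts T_s = (1/4)/(3/2) = 0.1667 s
reaction-phase robot travel = 0.2500·0.1200 = 0.0300 m
braking distance = 0.2500²/(2·1.5000) = 0.0208 m
person approaches 0.6000·(0.1200+0.1667) = 0.1720 m
C+Z_d+Z_r = 0.1200+0.1000+0.0000 = 0.2200 m
sum ≈ 0.0300+0.0208+0.1720+0.2200 ≈ 0.4428 m = S ✓

v_R_max = 1/4 m/s = 0.2500 m/s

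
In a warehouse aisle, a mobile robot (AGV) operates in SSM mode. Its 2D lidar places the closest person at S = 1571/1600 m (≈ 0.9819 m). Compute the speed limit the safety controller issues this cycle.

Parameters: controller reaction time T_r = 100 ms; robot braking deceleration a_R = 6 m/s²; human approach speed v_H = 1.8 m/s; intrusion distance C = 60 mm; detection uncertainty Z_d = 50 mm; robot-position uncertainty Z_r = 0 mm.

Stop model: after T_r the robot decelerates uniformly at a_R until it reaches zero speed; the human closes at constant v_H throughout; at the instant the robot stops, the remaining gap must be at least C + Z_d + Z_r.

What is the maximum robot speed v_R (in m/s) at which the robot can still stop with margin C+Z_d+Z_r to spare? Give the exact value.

v_R_max = 27/20 m/s = 1.3500 m/s

collect terms ⇒ (1/12)·v_R² + (2/5)·v_R + (-1107/1600) = 0
  disc = (2/5)² − 4·(1/12)·(-1107/1600) = 25/64 ; √disc = 5/8
  v_R = (−(2/5) + 5/8) / (2·(1/12)) = 27/20 m/s
check:
braking lasts T_s = (27/20)/6 = 0.2250 s
reaction-phase robot travel = 1.3500·0.1000 = 0.1350 m
robot covers 1.3500·0.2250 − ½·6.0000·0.2250² = 0.1519 m while stopping
human over T_r+T_s: 1.8000·(0.1000+0.2250) = 0.5850 m
margins: 0.0600+0.0500+0.0000 = 0.1100 m
sum ≈ 0.1350+0.1519+0.5850+0.1100 ≈ 0.9819 m = S ✓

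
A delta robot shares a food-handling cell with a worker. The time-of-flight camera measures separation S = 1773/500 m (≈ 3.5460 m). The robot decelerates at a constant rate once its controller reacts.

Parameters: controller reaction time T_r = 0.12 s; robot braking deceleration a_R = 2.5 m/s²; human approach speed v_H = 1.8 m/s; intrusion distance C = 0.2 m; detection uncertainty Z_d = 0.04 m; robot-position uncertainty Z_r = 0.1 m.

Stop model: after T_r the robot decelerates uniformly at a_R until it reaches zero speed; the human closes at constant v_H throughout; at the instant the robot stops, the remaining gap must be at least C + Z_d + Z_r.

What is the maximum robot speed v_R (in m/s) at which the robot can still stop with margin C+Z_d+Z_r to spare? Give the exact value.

v_R_max = 23/10 m/s = 2.3000 m/s

at the boundary: (1/5)·v² + (21/25)·v + (-299/100) = 0
  disc = (21/25)² − 4·(1/5)·(-299/100) = 1936/625 ; √disc = 44/25
  v_R = (−(21/25) + 44/25) / (2·(1/5)) = 23/10 m/s
check:
braking lasts T_s = (23/10)/(5/2) = 0.9200 s
robot in T_r: 2.3000·0.1200 = 0.2760 m
robot under decel: 2.3000²/(2·2.5000) = 1.0580 m
human over T_r+T_s: 1.8000·(0.1200+0.9200) = 1.8720 m
margins: 0.2000+0.0400+0.1000 = 0.3400 m
sum ≈ 0.2760+1.0580+1.8720+0.3400 ≈ 3.5460 m = S ✓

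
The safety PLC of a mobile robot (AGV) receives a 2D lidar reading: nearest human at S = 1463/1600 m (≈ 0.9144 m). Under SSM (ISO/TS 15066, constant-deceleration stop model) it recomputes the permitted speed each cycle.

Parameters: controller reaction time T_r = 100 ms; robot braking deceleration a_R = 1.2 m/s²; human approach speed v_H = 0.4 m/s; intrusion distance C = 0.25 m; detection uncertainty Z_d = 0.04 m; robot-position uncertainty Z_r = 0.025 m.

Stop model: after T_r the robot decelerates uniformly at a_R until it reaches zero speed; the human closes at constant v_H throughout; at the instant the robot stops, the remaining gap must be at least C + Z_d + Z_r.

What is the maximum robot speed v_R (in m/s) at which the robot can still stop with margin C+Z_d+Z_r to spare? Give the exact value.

quadratic (5/12)·v² + (13/30)·v + (-179/320) = 0
  disc = (13/30)² − 4·(5/12)·(-179/320) = 16129/14400 ; √disc = 127/120
  v_R = (−(13/30) + 127/120) / (2·(5/12)) = 3/4 m/s
check:
T_s = v_R/a_R = (3/4)/(6/5) = 0.6250 s
robot in T_r: 0.7500·0.1000 = 0.0750 m
braking distance = 0.7500²/(2·1.2000) = 0.2344 m
person approaches 0.4000·(0.1000+0.6250) = 0.2900 m
residual clearance needed = 0.2500+0.0400+0.0250 = 0.3150 m
sum ≈ 0.0750+0.2344+0.2900+0.3150 ≈ 0.9144 m = S ✓

v_R_max = 3/4 m/s = 0.7500 m/s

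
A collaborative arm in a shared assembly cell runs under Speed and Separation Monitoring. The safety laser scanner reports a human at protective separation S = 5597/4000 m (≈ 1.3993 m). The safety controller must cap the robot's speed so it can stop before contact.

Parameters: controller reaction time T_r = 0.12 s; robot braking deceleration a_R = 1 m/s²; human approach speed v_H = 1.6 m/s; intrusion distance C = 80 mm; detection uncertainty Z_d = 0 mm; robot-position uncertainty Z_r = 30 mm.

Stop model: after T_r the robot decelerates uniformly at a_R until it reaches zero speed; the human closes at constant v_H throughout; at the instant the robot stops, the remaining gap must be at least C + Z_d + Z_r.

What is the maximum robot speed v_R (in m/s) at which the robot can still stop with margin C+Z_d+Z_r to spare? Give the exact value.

collect terms ⇒ (1/2)·v_R² + (43/25)·v_R + (-4389/4000) = 0
  disc = (43/25)² − 4·(1/2)·(-4389/4000) = 51529/10000 ; √disc = 227/100
  v_R = (−(43/25) + 227/100) / (2·(1/2)) = 11/20 m/s
check:
stop time T_s = (11/20)/1 = 0.5500 s
reaction-phase robot travel = 0.5500·0.1200 = 0.0660 m
robot covers 0.5500·0.5500 − ½·1.0000·0.5500² = 0.1512 m while stopping
person approaches 1.6000·(0.1200+0.5500) = 1.0720 m
residual clearance needed = 0.0800+0.0000+0.0300 = 0.1100 m
sum ≈ 0.0660+0.1512+1.0720+0.1100 ≈ 1.3993 m = S ✓

v_R_max = 11/20 m/s = 0.5500 m/s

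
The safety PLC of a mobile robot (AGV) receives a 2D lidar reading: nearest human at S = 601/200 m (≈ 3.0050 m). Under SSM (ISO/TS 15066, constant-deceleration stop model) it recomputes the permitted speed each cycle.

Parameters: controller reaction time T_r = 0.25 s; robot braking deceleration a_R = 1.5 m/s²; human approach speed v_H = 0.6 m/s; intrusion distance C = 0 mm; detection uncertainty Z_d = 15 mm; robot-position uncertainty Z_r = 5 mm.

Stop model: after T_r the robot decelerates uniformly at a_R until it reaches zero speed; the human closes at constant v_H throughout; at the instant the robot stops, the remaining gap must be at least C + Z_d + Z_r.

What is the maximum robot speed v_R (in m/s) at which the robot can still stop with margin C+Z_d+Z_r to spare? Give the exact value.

v_R_max = 21/10 m/s = 2.1000 m/s

at the boundary: (1/3)·v² + (13/20)·v + (-567/200) = 0
  disc = (13/20)² − 4·(1/3)·(-567/200) = 1681/400 ; √disc = 41/20
  v_R = (−(13/20) + 41/20) / (2·(1/3)) = 21/10 m/s
check:
stop time T_s = (21/10)/(3/2) = 1.4000 s
robot in T_r: 2.1000·0.2500 = 0.5250 m
robot under decel: 2.1000²/(2·1.5000) = 1.4700 m
person approaches 0.6000·(0.2500+1.4000) = 0.9900 m
C+Z_d+Z_r = 0.0000+0.0150+0.0050 = 0.0200 m
sum ≈ 0.5250+1.4700+0.9900+0.0200 ≈ 3.0050 m = S ✓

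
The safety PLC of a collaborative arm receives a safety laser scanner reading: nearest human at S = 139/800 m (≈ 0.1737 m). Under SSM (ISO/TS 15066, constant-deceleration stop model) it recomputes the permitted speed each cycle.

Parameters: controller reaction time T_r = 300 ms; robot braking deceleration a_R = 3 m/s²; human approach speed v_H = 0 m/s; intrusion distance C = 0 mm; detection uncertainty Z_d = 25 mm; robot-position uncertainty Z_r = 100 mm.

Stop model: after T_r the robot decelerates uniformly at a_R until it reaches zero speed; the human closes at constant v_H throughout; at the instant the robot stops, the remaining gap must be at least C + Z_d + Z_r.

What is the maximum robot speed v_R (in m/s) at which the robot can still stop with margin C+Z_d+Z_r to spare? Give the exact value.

quadratic (1/6)·v² + (3/10)·v + (-39/800) = 0
  disc = (3/10)² − 4·(1/6)·(-39/800) = 49/400 ; √disc = 7/20
  v_R = (−(3/10) + 7/20) / (2·(1/6)) = 3/20 m/s
check:
braking lasts T_s = (3/20)/3 = 0.0500 s
robot in T_r: 0.1500·0.3000 = 0.0450 m
braking distance = 0.1500²/(2·3.0000) = 0.0037 m
person approaches 0.0000·(0.3000+0.0500) = 0.0000 m
margins: 0.0000+0.0250+0.1000 = 0.1250 m
sum ≈ 0.0450+0.0037+0.0000+0.1250 ≈ 0.1737 m = S ✓

v_R_max = 3/20 m/s = 0.1500 m/s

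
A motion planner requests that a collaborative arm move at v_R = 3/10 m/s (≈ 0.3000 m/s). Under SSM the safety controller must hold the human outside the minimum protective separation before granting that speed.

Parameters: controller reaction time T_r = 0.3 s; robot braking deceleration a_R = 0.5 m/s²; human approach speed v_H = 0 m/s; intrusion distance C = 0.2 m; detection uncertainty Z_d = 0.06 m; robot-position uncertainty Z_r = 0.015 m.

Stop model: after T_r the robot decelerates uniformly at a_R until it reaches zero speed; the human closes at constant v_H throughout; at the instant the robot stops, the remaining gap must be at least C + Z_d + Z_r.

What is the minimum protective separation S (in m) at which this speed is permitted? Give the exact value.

S_min = 91/200 m = 0.4550 m

stop time T_s = (3/10)/(1/2) = 0.6000 s
robot covers v_R·T_r = 0.3000·0.3000 = 0.0900 m before braking
robot covers 0.3000·0.6000 − ½·0.5000·0.6000² = 0.0900 m while stopping
human closes 0.0000·0.9000 = 0.0000 m
residual clearance needed = 0.2000+0.0600+0.0150 = 0.2750 m
S_min ≈ 0.0900+0.0900+0.0000+0.2750  ⇒  S_min = 91/200 m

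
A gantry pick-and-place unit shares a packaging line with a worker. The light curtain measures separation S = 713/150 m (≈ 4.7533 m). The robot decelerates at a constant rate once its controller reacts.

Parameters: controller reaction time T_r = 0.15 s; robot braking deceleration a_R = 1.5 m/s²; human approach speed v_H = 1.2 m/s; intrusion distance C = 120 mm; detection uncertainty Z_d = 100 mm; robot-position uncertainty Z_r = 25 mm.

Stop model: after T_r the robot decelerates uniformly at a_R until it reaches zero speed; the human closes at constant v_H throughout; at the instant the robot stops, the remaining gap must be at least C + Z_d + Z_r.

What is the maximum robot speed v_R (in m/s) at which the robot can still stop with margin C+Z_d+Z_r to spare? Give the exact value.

quadratic (1/3)·v² + (19/20)·v + (-2597/600) = 0
  disc = (19/20)² − 4·(1/3)·(-2597/600) = 961/144 ; √disc = 31/12
  v_R = (−(19/20) + 31/12) / (2·(1/3)) = 49/20 m/s
check:
T_s = v_R/a_R = (49/20)/(3/2) = 1.6333 s
reaction-phase robot travel = 2.4500·0.1500 = 0.3675 m
robot covers 2.4500·1.6333 − ½·1.5000·1.6333² = 2.0008 m while stopping
human closes 1.2000·1.7833 = 2.1400 m
C+Z_d+Z_r = 0.1200+0.1000+0.0250 = 0.2450 m
sum ≈ 0.3675+2.0008+2.1400+0.2450 ≈ 4.7533 m = S ✓

v_R_max = 49/20 m/s = 2.4500 m/s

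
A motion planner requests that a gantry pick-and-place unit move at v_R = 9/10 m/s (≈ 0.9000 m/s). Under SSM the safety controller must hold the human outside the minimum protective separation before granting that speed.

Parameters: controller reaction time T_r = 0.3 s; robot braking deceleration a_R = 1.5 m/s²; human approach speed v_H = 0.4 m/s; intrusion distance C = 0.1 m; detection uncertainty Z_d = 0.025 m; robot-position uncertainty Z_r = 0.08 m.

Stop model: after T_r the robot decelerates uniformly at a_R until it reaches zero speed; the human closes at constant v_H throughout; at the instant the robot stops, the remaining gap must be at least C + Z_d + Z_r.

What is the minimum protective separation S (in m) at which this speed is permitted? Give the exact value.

S_min = 221/200 m = 1.1050 m

T_s = v_R/a_R = (9/10)/(3/2) = 0.6000 s
robot covers v_R·T_r = 0.9000·0.3000 = 0.2700 m before braking
robot under decel: 0.9000²/(2·1.5000) = 0.2700 m
human closes 0.4000·0.9000 = 0.3600 m
C+Z_d+Z_r = 0.1000+0.0250+0.0800 = 0.2050 m
S_min ≈ 0.2700+0.2700+0.3600+0.2050  ⇒  S_min = 221/200 m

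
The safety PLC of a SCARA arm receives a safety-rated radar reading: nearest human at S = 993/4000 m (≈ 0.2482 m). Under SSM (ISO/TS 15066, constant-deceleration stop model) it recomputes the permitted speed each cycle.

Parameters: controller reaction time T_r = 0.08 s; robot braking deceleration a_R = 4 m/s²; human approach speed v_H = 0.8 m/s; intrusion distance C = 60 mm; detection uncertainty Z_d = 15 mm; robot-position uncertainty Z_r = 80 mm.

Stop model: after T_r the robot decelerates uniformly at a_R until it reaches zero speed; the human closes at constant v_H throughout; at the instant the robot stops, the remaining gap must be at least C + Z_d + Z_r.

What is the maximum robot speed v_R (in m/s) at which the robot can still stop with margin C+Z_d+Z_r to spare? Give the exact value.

at the boundary: (1/8)·v² + (7/25)·v + (-117/4000) = 0
  disc = (7/25)² − 4·(1/8)·(-117/4000) = 3721/40000 ; √disc = 61/200
  v_R = (−(7/25) + 61/200) / (2·(1/8)) = 1/10 m/s
check:
T_s = v_R/a_R = (1/10)/4 = 0.0250 s
robot in T_r: 0.1000·0.0800 = 0.0080 m
robot under decel: 0.1000²/(2·4.0000) = 0.0013 m
human closes 0.8000·0.1050 = 0.0840 m
margins: 0.0600+0.0150+0.0800 = 0.1550 m
sum ≈ 0.0080+0.0013+0.0840+0.1550 ≈ 0.2482 m = S ✓

v_R_max = 1/10 m/s = 0.1000 m/s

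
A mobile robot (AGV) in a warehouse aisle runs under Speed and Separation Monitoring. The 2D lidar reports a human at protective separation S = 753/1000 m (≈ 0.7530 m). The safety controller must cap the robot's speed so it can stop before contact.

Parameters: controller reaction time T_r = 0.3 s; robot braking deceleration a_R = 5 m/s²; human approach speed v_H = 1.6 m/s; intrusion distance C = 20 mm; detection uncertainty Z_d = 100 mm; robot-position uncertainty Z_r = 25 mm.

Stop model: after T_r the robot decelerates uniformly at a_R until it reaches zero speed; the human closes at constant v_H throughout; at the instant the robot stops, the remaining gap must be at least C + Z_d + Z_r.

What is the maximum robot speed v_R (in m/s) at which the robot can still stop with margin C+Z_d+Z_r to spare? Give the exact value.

quadratic (1/10)·v² + (31/50)·v + (-16/125) = 0
  disc = (31/50)² − 4·(1/10)·(-16/125) = 1089/2500 ; √disc = 33/50
  v_R = (−(31/50) + 33/50) / (2·(1/10)) = 1/5 m/s
check:
stop time T_s = (1/5)/5 = 0.0400 s
robot covers v_R·T_r = 0.2000·0.3000 = 0.0600 m before braking
robot covers 0.2000·0.0400 − ½·5.0000·0.0400² = 0.0040 m while stopping
human closes 1.6000·0.3400 = 0.5440 m
residual clearance needed = 0.0200+0.1000+0.0250 = 0.1450 m
sum ≈ 0.0600+0.0040+0.5440+0.1450 ≈ 0.7530 m = S ✓

v_R_max = 1/5 m/s = 0.2000 m/s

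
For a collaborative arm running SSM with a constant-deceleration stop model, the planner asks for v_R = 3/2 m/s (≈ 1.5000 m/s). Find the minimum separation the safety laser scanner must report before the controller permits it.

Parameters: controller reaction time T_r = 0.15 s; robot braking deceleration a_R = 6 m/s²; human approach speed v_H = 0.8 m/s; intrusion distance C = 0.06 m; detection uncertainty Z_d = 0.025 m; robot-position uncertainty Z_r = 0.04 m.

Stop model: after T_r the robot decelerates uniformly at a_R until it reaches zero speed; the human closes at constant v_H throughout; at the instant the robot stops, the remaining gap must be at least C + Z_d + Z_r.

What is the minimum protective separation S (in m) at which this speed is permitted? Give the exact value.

stop time T_s = (3/2)/6 = 0.2500 s
robot in T_r: 1.5000·0.1500 = 0.2250 m
robot covers 1.5000·0.2500 − ½·6.0000·0.2500² = 0.1875 m while stopping
human over T_r+T_s: 0.8000·(0.1500+0.2500) = 0.3200 m
C+Z_d+Z_r = 0.0600+0.0250+0.0400 = 0.1250 m
S_min ≈ 0.2250+0.1875+0.3200+0.1250  ⇒  S_min = 343/400 m

S_min = 343/400 m = 0.8575 m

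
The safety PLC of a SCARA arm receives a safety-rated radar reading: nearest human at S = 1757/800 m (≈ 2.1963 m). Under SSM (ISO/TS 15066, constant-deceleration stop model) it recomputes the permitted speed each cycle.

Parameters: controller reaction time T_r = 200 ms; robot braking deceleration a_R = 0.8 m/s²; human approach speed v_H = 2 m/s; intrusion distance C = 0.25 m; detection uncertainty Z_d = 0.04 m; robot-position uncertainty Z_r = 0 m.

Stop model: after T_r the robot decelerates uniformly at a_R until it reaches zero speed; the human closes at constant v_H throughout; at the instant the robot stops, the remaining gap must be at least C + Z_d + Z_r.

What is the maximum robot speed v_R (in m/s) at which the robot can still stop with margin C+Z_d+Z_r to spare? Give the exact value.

v_R_max = 1/2 m/s = 0.5000 m/s

at the boundary: (5/8)·v² + (27/10)·v + (-241/160) = 0
  disc = (27/10)² − 4·(5/8)·(-241/160) = 17689/1600 ; √disc = 133/40
  v_R = (−(27/10) + 133/40) / (2·(5/8)) = 1/2 m/s
check:
braking lasts T_s = (1/2)/(4/5) = 0.6250 s
reaction-phase robot travel = 0.5000·0.2000 = 0.1000 m
robot under decel: 0.5000²/(2·0.8000) = 0.1562 m
person approaches 2.0000·(0.2000+0.6250) = 1.6500 m
margins: 0.2500+0.0400+0.0000 = 0.2900 m
sum ≈ 0.1000+0.1562+1.6500+0.2900 ≈ 2.1963 m = S ✓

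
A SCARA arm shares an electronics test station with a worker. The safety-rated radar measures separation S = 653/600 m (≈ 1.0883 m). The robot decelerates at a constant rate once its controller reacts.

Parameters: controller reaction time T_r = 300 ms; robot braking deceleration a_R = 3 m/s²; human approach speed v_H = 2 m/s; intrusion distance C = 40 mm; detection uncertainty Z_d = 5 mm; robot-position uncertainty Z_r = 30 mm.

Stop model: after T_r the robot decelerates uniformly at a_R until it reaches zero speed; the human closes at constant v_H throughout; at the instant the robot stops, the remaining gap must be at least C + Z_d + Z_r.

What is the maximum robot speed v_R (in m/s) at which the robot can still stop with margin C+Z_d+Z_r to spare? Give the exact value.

collect terms ⇒ (1/6)·v_R² + (29/30)·v_R + (-31/75) = 0
  disc = (29/30)² − 4·(1/6)·(-31/75) = 121/100 ; √disc = 11/10
  v_R = (−(29/30) + 11/10) / (2·(1/6)) = 2/5 m/s
check:
stop time T_s = (2/5)/3 = 0.1333 s
robot covers v_R·T_r = 0.4000·0.3000 = 0.1200 m before braking
robot covers 0.4000·0.1333 − ½·3.0000·0.1333² = 0.0267 m while stopping
human closes 2.0000·0.4333 = 0.8667 m
C+Z_d+Z_r = 0.0400+0.0050+0.0300 = 0.0750 m
sum ≈ 0.1200+0.0267+0.8667+0.0750 ≈ 1.0883 m = S ✓

v_R_max = 2/5 m/s = 0.4000 m/s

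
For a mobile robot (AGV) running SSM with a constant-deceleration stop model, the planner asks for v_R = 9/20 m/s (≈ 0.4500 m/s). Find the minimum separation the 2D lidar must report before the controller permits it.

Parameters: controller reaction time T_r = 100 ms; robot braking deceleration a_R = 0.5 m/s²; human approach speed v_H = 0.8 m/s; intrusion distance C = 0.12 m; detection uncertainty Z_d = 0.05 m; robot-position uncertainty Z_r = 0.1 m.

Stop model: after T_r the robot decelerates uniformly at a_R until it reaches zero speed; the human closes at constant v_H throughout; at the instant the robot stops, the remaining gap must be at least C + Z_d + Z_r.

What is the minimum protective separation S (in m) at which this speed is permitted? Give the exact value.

S_min = 527/400 m = 1.3175 m

T_s = v_R/a_R = (9/20)/(1/2) = 0.9000 s
robot in T_r: 0.4500·0.1000 = 0.0450 m
robot covers 0.4500·0.9000 − ½·0.5000·0.9000² = 0.2025 m while stopping
human closes 0.8000·1.0000 = 0.8000 m
margins: 0.1200+0.0500+0.1000 = 0.2700 m
S_min ≈ 0.0450+0.2025+0.8000+0.2700  ⇒  S_min = 527/400 m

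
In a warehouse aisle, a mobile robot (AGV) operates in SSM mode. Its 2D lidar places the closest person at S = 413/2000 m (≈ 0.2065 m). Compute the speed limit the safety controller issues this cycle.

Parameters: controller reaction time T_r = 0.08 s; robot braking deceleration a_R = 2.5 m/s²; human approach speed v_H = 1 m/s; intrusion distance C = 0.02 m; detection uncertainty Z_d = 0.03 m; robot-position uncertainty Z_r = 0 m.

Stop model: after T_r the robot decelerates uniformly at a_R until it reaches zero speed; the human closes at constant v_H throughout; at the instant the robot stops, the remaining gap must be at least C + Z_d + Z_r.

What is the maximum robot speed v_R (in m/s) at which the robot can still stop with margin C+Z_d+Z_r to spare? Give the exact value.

v_R_max = 3/20 m/s = 0.1500 m/s

collect terms ⇒ (1/5)·v_R² + (12/25)·v_R + (-153/2000) = 0
  disc = (12/25)² − 4·(1/5)·(-153/2000) = 729/2500 ; √disc = 27/50
  v_R = (−(12/25) + 27/50) / (2·(1/5)) = 3/20 m/s
check:
stop time T_s = (3/20)/(5/2) = 0.0600 s
reaction-phase robot travel = 0.1500·0.0800 = 0.0120 m
braking distance = 0.1500²/(2·2.5000) = 0.0045 m
human over T_r+T_s: 1.0000·(0.0800+0.0600) = 0.1400 m
residual clearance needed = 0.0200+0.0300+0.0000 = 0.0500 m
sum ≈ 0.0120+0.0045+0.1400+0.0500 ≈ 0.2065 m = S ✓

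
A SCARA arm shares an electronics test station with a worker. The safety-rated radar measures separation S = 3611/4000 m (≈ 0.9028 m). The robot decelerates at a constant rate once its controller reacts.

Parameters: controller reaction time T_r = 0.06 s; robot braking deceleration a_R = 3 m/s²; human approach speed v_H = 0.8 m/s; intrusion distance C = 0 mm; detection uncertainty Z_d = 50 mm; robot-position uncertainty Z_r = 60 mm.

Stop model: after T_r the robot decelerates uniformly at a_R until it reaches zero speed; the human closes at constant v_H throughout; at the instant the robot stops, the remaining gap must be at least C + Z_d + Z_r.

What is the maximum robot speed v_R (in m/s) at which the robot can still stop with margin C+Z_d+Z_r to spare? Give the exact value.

v_R_max = 27/20 m/s = 1.3500 m/s

quadratic (1/6)·v² + (49/150)·v + (-2979/4000) = 0
  disc = (49/150)² − 4·(1/6)·(-2979/4000) = 54289/90000 ; √disc = 233/300
  v_R = (−(49/150) + 233/300) / (2·(1/6)) = 27/20 m/s
check:
stop time T_s = (27/20)/3 = 0.4500 s
robot in T_r: 1.3500·0.0600 = 0.0810 m
robot covers 1.3500·0.4500 − ½·3.0000·0.4500² = 0.3038 m while stopping
person approaches 0.8000·(0.0600+0.4500) = 0.4080 m
C+Z_d+Z_r = 0.0000+0.0500+0.0600 = 0.1100 m
sum ≈ 0.0810+0.3038+0.4080+0.1100 ≈ 0.9028 m = S ✓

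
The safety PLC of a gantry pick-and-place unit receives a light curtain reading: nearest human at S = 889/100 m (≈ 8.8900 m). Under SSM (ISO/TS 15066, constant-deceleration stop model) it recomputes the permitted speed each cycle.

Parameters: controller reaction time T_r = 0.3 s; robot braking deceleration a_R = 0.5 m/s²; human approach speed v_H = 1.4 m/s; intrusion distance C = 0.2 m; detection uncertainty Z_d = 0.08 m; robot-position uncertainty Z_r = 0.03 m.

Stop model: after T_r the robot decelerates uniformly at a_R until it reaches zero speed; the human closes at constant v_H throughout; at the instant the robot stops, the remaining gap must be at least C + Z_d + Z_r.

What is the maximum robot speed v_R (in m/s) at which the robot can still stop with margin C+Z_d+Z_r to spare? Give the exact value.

v_R_max = 17/10 m/s = 1.7000 m/s

quadratic (1)·v² + (31/10)·v + (-204/25) = 0
  disc = (31/10)² − 4·(1)·(-204/25) = 169/4 ; √disc = 13/2
  v_R = (−(31/10) + 13/2) / (2·(1)) = 17/10 m/s
check:
stop time T_s = (17/10)/(1/2) = 3.4000 s
reaction-phase robot travel = 1.7000·0.3000 = 0.5100 m
robot covers 1.7000·3.4000 − ½·0.5000·3.4000² = 2.8900 m while stopping
human closes 1.4000·3.7000 = 5.1800 m
C+Z_d+Z_r = 0.2000+0.0800+0.0300 = 0.3100 m
sum ≈ 0.5100+2.8900+5.1800+0.3100 ≈ 8.8900 m = S ✓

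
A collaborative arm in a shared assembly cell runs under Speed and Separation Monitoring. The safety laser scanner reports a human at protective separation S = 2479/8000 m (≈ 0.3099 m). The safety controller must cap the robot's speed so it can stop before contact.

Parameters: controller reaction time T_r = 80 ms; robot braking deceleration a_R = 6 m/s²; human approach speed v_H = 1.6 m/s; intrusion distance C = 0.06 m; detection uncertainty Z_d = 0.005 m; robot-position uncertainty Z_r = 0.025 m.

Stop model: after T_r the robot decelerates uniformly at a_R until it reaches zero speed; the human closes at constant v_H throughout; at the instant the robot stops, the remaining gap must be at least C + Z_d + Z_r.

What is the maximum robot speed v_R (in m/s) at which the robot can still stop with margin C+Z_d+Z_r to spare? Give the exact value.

at the boundary: (1/12)·v² + (26/75)·v + (-147/1600) = 0
  disc = (26/75)² − 4·(1/12)·(-147/1600) = 54289/360000 ; √disc = 233/600
  v_R = (−(26/75) + 233/600) / (2·(1/12)) = 1/4 m/s
check:
T_s = v_R/a_R = (1/4)/6 = 0.0417 s
robot in T_r: 0.2500·0.0800 = 0.0200 m
robot under decel: 0.2500²/(2·6.0000) = 0.0052 m
person approaches 1.6000·(0.0800+0.0417) = 0.1947 m
C+Z_d+Z_r = 0.0600+0.0050+0.0250 = 0.0900 m
sum ≈ 0.0200+0.0052+0.1947+0.0900 ≈ 0.3099 m = S ✓

v_R_max = 1/4 m/s = 0.2500 m/s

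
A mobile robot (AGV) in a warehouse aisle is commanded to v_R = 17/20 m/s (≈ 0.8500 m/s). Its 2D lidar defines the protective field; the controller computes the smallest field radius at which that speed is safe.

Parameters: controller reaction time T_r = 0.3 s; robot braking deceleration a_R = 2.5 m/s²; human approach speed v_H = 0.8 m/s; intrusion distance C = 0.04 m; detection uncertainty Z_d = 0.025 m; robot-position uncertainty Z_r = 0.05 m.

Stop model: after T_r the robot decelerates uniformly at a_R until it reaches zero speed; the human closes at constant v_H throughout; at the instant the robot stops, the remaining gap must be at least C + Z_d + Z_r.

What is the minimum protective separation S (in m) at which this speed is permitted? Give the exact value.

braking lasts T_s = (17/20)/(5/2) = 0.3400 s
robot covers v_R·T_r = 0.8500·0.3000 = 0.2550 m before braking
robot under decel: 0.8500²/(2·2.5000) = 0.1445 m
human closes 0.8000·0.6400 = 0.5120 m
residual clearance needed = 0.0400+0.0250+0.0500 = 0.1150 m
S_min ≈ 0.2550+0.1445+0.5120+0.1150  ⇒  S_min = 2053/2000 m

S_min = 2053/2000 m = 1.0265 m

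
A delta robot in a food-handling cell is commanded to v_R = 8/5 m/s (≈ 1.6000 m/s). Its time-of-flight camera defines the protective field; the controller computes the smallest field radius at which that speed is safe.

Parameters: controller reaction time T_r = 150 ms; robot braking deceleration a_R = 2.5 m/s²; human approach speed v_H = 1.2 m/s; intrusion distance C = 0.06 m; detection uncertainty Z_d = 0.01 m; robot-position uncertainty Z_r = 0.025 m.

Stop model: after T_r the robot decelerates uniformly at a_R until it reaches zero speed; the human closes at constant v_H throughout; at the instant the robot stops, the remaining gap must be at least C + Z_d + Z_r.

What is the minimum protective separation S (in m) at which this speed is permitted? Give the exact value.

S_min = 359/200 m = 1.7950 m

braking lasts T_s = (8/5)/(5/2) = 0.6400 s
reaction-phase robot travel = 1.6000·0.1500 = 0.2400 m
robot under decel: 1.6000²/(2·2.5000) = 0.5120 m
human closes 1.2000·0.7900 = 0.9480 m
residual clearance needed = 0.0600+0.0100+0.0250 = 0.0950 m
S_min ≈ 0.2400+0.5120+0.9480+0.0950  ⇒  S_min = 359/200 m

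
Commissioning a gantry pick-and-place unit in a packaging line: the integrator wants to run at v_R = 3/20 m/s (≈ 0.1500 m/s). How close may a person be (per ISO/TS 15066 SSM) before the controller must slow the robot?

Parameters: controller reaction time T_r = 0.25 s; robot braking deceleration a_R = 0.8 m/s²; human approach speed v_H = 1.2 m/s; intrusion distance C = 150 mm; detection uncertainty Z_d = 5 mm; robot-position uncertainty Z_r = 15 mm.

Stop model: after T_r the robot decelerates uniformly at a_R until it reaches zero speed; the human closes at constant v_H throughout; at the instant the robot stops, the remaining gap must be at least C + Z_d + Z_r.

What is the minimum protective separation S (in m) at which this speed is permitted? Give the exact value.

braking lasts T_s = (3/20)/(4/5) = 0.1875 s
reaction-phase robot travel = 0.1500·0.2500 = 0.0375 m
robot under decel: 0.1500²/(2·0.8000) = 0.0141 m
person approaches 1.2000·(0.2500+0.1875) = 0.5250 m
margins: 0.1500+0.0050+0.0150 = 0.1700 m
S_min ≈ 0.0375+0.0141+0.5250+0.1700  ⇒  S_min = 2389/3200 m

S_min = 2389/3200 m = 0.7466 m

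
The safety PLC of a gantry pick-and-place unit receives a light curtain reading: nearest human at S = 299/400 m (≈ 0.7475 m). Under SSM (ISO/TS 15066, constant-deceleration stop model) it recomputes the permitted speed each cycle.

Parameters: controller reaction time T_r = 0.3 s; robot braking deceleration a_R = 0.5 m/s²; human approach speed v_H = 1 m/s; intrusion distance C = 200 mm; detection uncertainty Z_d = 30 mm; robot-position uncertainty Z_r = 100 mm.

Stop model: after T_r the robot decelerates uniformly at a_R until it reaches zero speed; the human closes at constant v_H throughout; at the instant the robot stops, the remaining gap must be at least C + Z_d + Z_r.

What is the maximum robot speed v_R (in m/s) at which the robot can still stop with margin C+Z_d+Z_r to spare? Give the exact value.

at the boundary: (1)·v² + (23/10)·v + (-47/400) = 0
  disc = (23/10)² − 4·(1)·(-47/400) = 144/25 ; √disc = 12/5
  v_R = (−(23/10) + 12/5) / (2·(1)) = 1/20 m/s
check:
braking lasts T_s = (1/20)/(1/2) = 0.1000 s
robot in T_r: 0.0500·0.3000 = 0.0150 m
braking distance = 0.0500²/(2·0.5000) = 0.0025 m
person approaches 1.0000·(0.3000+0.1000) = 0.4000 m
residual clearance needed = 0.2000+0.0300+0.1000 = 0.3300 m
sum ≈ 0.0150+0.0025+0.4000+0.3300 ≈ 0.7475 m = S ✓

v_R_max = 1/20 m/s = 0.0500 m/s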